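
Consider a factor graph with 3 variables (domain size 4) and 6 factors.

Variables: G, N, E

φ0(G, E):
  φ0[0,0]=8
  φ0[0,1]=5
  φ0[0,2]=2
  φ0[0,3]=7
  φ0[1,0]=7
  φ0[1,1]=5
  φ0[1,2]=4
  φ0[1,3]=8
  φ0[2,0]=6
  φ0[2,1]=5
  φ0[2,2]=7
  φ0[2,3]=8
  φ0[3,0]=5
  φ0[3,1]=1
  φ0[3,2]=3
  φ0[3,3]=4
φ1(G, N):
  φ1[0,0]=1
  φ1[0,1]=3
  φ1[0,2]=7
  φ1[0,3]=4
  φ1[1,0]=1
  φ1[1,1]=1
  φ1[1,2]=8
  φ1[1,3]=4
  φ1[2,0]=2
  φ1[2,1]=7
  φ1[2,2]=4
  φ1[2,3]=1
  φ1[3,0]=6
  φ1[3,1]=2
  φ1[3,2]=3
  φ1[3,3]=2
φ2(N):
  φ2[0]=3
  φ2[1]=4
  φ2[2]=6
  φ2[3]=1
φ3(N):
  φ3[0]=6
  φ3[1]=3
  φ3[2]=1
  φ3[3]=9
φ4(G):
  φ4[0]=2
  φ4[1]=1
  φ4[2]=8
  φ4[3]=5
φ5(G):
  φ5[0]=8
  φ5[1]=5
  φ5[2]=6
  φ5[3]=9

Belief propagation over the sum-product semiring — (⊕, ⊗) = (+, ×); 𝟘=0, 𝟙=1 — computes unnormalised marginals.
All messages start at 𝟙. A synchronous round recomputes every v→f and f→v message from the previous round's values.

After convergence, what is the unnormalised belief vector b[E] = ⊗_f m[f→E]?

init: all messages = 𝟙 over 4 values
r1 m[φ0→G] = [22, 24, 26, 13]
r1 m[φ0→E] = [26, 16, 16, 27]
r1 m[φ1→G] = [15, 14, 14, 13]
r1 m[φ1→N] = [10, 13, 22, 11]
r1 m[φ2→N] = [3, 4, 6, 1]
r1 m[φ3→N] = [6, 3, 1, 9]
r1 m[φ4→G] = [2, 1, 8, 5]
r1 m[φ5→G] = [8, 5, 6, 9]
r1 m[G→φ0] = [1, 1, 1, 1]
r1 m[G→φ1] = [1, 1, 1, 1]
r1 m[G→φ4] = [1, 1, 1, 1]
r1 m[G→φ5] = [1, 1, 1, 1]
r1 m[N→φ1] = [1, 1, 1, 1]
r1 m[N→φ2] = [1, 1, 1, 1]
r1 m[N→φ3] = [1, 1, 1, 1]
r1 m[E→φ0] = [1, 1, 1, 1]
r2 m[φ0→G] = [22, 24, 26, 13]
r2 m[φ0→E] = [26, 16, 16, 27]
r2 m[φ1→G] = [15, 14, 14, 13]
r2 m[φ1→N] = [10, 13, 22, 11]
r2 m[φ2→N] = [3, 4, 6, 1]
r2 m[φ3→N] = [6, 3, 1, 9]
r2 m[φ4→G] = [2, 1, 8, 5]
r2 m[φ5→G] = [8, 5, 6, 9]
r2 m[G→φ0] = [240, 70, 672, 585]
r2 m[G→φ1] = [352, 120, 1248, 585]
r2 m[G→φ4] = [2640, 1680, 2184, 1521]
r2 m[G→φ5] = [660, 336, 2912, 845]
r2 m[N→φ1] = [18, 12, 6, 9]
r2 m[N→φ2] = [60, 39, 22, 99]
r2 m[N→φ3] = [30, 52, 132, 11]
r2 m[E→φ0] = [1, 1, 1, 1]
r3 m[φ0→G] = [22, 24, 26, 13]
r3 m[φ0→E] = [9367, 5495, 7219, 9956]
r3 m[φ1→G] = [132, 114, 153, 168]
r3 m[φ1→N] = [6478, 11082, 10171, 4306]
r3 m[φ2→N] = [3, 4, 6, 1]
r3 m[φ3→N] = [6, 3, 1, 9]
r3 m[φ4→G] = [2, 1, 8, 5]
r3 m[φ5→G] = [8, 5, 6, 9]
r3 m[G→φ0] = [240, 70, 672, 585]
r3 m[G→φ1] = [352, 120, 1248, 585]
r3 m[G→φ4] = [2640, 1680, 2184, 1521]
r3 m[G→φ5] = [660, 336, 2912, 845]
r3 m[N→φ1] = [18, 12, 6, 9]
r3 m[N→φ2] = [60, 39, 22, 99]
r3 m[N→φ3] = [30, 52, 132, 11]
r3 m[E→φ0] = [1, 1, 1, 1]
r4 m[φ0→G] = [22, 24, 26, 13]
r4 m[φ0→E] = [9367, 5495, 7219, 9956]
r4 m[φ1→G] = [132, 114, 153, 168]
r4 m[φ1→N] = [6478, 11082, 10171, 4306]
r4 m[φ2→N] = [3, 4, 6, 1]
r4 m[φ3→N] = [6, 3, 1, 9]
r4 m[φ4→G] = [2, 1, 8, 5]
r4 m[φ5→G] = [8, 5, 6, 9]
r4 m[G→φ0] = [2112, 570, 7344, 7560]
r4 m[G→φ1] = [352, 120, 1248, 585]
r4 m[G→φ4] = [23232, 13680, 23868, 19656]
r4 m[G→φ5] = [5808, 2736, 31824, 10920]
r4 m[N→φ1] = [18, 12, 6, 9]
r4 m[N→φ2] = [38868, 33246, 10171, 38754]
r4 m[N→φ3] = [19434, 44328, 61026, 4306]
r4 m[E→φ0] = [1, 1, 1, 1]
r5 m[φ0→G] = [22, 24, 26, 13]
r5 m[φ0→E] = [102750, 57690, 80592, 108336]
r5 m[φ1→G] = [132, 114, 153, 168]
r5 m[φ1→N] = [6478, 11082, 10171, 4306]
r5 m[φ2→N] = [3, 4, 6, 1]
r5 m[φ3→N] = [6, 3, 1, 9]
r5 m[φ4→G] = [2, 1, 8, 5]
r5 m[φ5→G] = [8, 5, 6, 9]
r5 m[G→φ0] = [2112, 570, 7344, 7560]
r5 m[G→φ1] = [352, 120, 1248, 585]
r5 m[G→φ4] = [23232, 13680, 23868, 19656]
r5 m[G→φ5] = [5808, 2736, 31824, 10920]
r5 m[N→φ1] = [18, 12, 6, 9]
r5 m[N→φ2] = [38868, 33246, 10171, 38754]
r5 m[N→φ3] = [19434, 44328, 61026, 4306]
r5 m[E→φ0] = [1, 1, 1, 1]
r6 m[φ0→G] = [22, 24, 26, 13]
r6 m[φ0→E] = [102750, 57690, 80592, 108336]
r6 m[φ1→G] = [132, 114, 153, 168]
r6 m[φ1→N] = [6478, 11082, 10171, 4306]
r6 m[φ2→N] = [3, 4, 6, 1]
r6 m[φ3→N] = [6, 3, 1, 9]
r6 m[φ4→G] = [2, 1, 8, 5]
r6 m[φ5→G] = [8, 5, 6, 9]
r6 m[G→φ0] = [2112, 570, 7344, 7560]
r6 m[G→φ1] = [352, 120, 1248, 585]
r6 m[G→φ4] = [23232, 13680, 23868, 19656]
r6 m[G→φ5] = [5808, 2736, 31824, 10920]
r6 m[N→φ1] = [18, 12, 6, 9]
r6 m[N→φ2] = [38868, 33246, 10171, 38754]
r6 m[N→φ3] = [19434, 44328, 61026, 4306]
r6 m[E→φ0] = [1, 1, 1, 1]
fixed point reached at round 6
b[E] = ⊗ incoming = [102750, 57690, 80592, 108336]

b[E] = [102750, 57690, 80592, 108336]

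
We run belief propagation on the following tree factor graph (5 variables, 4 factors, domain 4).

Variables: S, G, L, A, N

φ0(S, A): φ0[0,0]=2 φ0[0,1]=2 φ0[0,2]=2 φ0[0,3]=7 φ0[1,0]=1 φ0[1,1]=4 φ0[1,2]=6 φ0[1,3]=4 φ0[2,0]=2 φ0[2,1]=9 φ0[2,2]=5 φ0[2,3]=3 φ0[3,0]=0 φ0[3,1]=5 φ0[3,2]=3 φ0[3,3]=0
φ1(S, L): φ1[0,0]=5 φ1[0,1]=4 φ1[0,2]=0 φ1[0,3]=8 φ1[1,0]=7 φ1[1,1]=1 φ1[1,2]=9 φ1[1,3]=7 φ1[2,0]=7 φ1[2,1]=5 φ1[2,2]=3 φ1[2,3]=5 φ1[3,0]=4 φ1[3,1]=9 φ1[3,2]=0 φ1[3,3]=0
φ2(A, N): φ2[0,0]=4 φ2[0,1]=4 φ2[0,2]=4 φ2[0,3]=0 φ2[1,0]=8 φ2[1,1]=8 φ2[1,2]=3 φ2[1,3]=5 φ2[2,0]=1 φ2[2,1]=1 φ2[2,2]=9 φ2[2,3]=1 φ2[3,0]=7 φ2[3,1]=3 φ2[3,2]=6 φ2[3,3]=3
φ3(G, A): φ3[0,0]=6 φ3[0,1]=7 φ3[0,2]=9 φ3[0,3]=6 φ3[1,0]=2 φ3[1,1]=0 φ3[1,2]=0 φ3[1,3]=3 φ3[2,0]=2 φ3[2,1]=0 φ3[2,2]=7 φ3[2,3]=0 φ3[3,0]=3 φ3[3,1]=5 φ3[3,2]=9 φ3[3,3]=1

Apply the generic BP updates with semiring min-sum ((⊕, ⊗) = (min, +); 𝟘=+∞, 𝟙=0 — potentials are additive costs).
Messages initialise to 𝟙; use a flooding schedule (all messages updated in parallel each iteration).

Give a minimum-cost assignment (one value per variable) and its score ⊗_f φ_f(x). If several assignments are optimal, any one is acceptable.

assignment: (S=3, G=1, L=2, A=0, N=3); score = 2

init: all messages = 𝟙 over 4 values
r1 m[φ0→S] = [2, 1, 2, 0]
r1 m[φ0→A] = [0, 2, 2, 0]
r1 m[φ1→S] = [0, 1, 3, 0]
r1 m[φ1→L] = [4, 1, 0, 0]
r1 m[φ2→A] = [0, 3, 1, 3]
r1 m[φ2→N] = [1, 1, 3, 0]
r1 m[φ3→G] = [6, 0, 0, 1]
r1 m[φ3→A] = [2, 0, 0, 0]
r1 m[S→φ0] = [0, 0, 0, 0]
r1 m[S→φ1] = [0, 0, 0, 0]
r1 m[G→φ3] = [0, 0, 0, 0]
r1 m[L→φ1] = [0, 0, 0, 0]
r1 m[A→φ0] = [0, 0, 0, 0]
r1 m[A→φ2] = [0, 0, 0, 0]
r1 m[A→φ3] = [0, 0, 0, 0]
r1 m[N→φ2] = [0, 0, 0, 0]
r2 m[φ0→S] = [2, 1, 2, 0]
r2 m[φ0→A] = [0, 2, 2, 0]
r2 m[φ1→S] = [0, 1, 3, 0]
r2 m[φ1→L] = [4, 1, 0, 0]
r2 m[φ2→A] = [0, 3, 1, 3]
r2 m[φ2→N] = [1, 1, 3, 0]
r2 m[φ3→G] = [6, 0, 0, 1]
r2 m[φ3→A] = [2, 0, 0, 0]
r2 m[S→φ0] = [0, 1, 3, 0]
r2 m[S→φ1] = [2, 1, 2, 0]
r2 m[G→φ3] = [0, 0, 0, 0]
r2 m[L→φ1] = [0, 0, 0, 0]
r2 m[A→φ0] = [2, 3, 1, 3]
r2 m[A→φ2] = [2, 2, 2, 0]
r2 m[A→φ3] = [0, 5, 3, 3]
r2 m[N→φ2] = [0, 0, 0, 0]
r3 m[φ0→S] = [3, 3, 4, 2]
r3 m[φ0→A] = [0, 2, 2, 0]
r3 m[φ1→S] = [0, 1, 3, 0]
r3 m[φ1→L] = [4, 2, 0, 0]
r3 m[φ2→A] = [0, 3, 1, 3]
r3 m[φ2→N] = [3, 3, 5, 2]
r3 m[φ3→G] = [6, 2, 2, 3]
r3 m[φ3→A] = [2, 0, 0, 0]
r3 m[S→φ0] = [0, 1, 3, 0]
r3 m[S→φ1] = [2, 1, 2, 0]
r3 m[G→φ3] = [0, 0, 0, 0]
r3 m[L→φ1] = [0, 0, 0, 0]
r3 m[A→φ0] = [2, 3, 1, 3]
r3 m[A→φ2] = [2, 2, 2, 0]
r3 m[A→φ3] = [0, 5, 3, 3]
r3 m[N→φ2] = [0, 0, 0, 0]
r4 m[φ0→S] = [3, 3, 4, 2]
r4 m[φ0→A] = [0, 2, 2, 0]
r4 m[φ1→S] = [0, 1, 3, 0]
r4 m[φ1→L] = [4, 2, 0, 0]
r4 m[φ2→A] = [0, 3, 1, 3]
r4 m[φ2→N] = [3, 3, 5, 2]
r4 m[φ3→G] = [6, 2, 2, 3]
r4 m[φ3→A] = [2, 0, 0, 0]
r4 m[S→φ0] = [0, 1, 3, 0]
r4 m[S→φ1] = [3, 3, 4, 2]
r4 m[G→φ3] = [0, 0, 0, 0]
r4 m[L→φ1] = [0, 0, 0, 0]
r4 m[A→φ0] = [2, 3, 1, 3]
r4 m[A→φ2] = [2, 2, 2, 0]
r4 m[A→φ3] = [0, 5, 3, 3]
r4 m[N→φ2] = [0, 0, 0, 0]
r5 m[φ0→S] = [3, 3, 4, 2]
r5 m[φ0→A] = [0, 2, 2, 0]
r5 m[φ1→S] = [0, 1, 3, 0]
r5 m[φ1→L] = [6, 4, 2, 2]
r5 m[φ2→A] = [0, 3, 1, 3]
r5 m[φ2→N] = [3, 3, 5, 2]
r5 m[φ3→G] = [6, 2, 2, 3]
r5 m[φ3→A] = [2, 0, 0, 0]
r5 m[S→φ0] = [0, 1, 3, 0]
r5 m[S→φ1] = [3, 3, 4, 2]
r5 m[G→φ3] = [0, 0, 0, 0]
r5 m[L→φ1] = [0, 0, 0, 0]
r5 m[A→φ0] = [2, 3, 1, 3]
r5 m[A→φ2] = [2, 2, 2, 0]
r5 m[A→φ3] = [0, 5, 3, 3]
r5 m[N→φ2] = [0, 0, 0, 0]
r6 m[φ0→S] = [3, 3, 4, 2]
r6 m[φ0→A] = [0, 2, 2, 0]
r6 m[φ1→S] = [0, 1, 3, 0]
r6 m[φ1→L] = [6, 4, 2, 2]
r6 m[φ2→A] = [0, 3, 1, 3]
r6 m[φ2→N] = [3, 3, 5, 2]
r6 m[φ3→G] = [6, 2, 2, 3]
r6 m[φ3→A] = [2, 0, 0, 0]
r6 m[S→φ0] = [0, 1, 3, 0]
r6 m[S→φ1] = [3, 3, 4, 2]
r6 m[G→φ3] = [0, 0, 0, 0]
r6 m[L→φ1] = [0, 0, 0, 0]
r6 m[A→φ0] = [2, 3, 1, 3]
r6 m[A→φ2] = [2, 2, 2, 0]
r6 m[A→φ3] = [0, 5, 3, 3]
r6 m[N→φ2] = [0, 0, 0, 0]
fixed point reached at round 6
traceback from S: (S=3, G=1, L=2, A=0, N=3), score=2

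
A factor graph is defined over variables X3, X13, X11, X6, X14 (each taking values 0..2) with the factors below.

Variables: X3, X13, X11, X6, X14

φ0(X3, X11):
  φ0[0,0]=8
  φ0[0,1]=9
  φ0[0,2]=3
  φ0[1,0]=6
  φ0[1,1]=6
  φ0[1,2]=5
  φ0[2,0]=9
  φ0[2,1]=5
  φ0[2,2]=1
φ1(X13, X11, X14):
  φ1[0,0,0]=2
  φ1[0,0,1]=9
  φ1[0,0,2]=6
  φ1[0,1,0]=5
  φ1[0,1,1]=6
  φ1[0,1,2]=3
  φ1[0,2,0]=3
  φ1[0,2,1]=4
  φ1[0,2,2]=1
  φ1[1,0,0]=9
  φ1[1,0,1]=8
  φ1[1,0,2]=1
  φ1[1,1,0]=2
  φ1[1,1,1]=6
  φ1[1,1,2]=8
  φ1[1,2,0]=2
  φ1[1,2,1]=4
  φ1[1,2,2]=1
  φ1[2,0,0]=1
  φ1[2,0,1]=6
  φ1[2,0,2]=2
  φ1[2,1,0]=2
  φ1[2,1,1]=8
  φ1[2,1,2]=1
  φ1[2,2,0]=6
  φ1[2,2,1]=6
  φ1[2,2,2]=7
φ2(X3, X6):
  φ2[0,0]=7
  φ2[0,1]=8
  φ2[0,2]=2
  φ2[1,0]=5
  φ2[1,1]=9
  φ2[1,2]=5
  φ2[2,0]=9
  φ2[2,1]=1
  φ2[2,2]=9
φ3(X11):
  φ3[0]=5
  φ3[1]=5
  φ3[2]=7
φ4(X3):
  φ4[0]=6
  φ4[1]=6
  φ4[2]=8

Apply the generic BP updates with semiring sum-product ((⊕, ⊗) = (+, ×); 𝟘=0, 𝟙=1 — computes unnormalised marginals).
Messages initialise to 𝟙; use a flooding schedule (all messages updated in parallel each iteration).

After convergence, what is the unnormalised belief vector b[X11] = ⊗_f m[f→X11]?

init: all messages = 𝟙 over 3 values
r1 m[φ0→X3] = [20, 17, 15]
r1 m[φ0→X11] = [23, 20, 9]
r1 m[φ1→X13] = [39, 41, 39]
r1 m[φ1→X11] = [44, 41, 34]
r1 m[φ1→X14] = [32, 57, 30]
r1 m[φ2→X3] = [17, 19, 19]
r1 m[φ2→X6] = [21, 18, 16]
r1 m[φ3→X11] = [5, 5, 7]
r1 m[φ4→X3] = [6, 6, 8]
r1 m[X3→φ0] = [1, 1, 1]
r1 m[X3→φ2] = [1, 1, 1]
r1 m[X3→φ4] = [1, 1, 1]
r1 m[X13→φ1] = [1, 1, 1]
r1 m[X11→φ0] = [1, 1, 1]
r1 m[X11→φ1] = [1, 1, 1]
r1 m[X11→φ3] = [1, 1, 1]
r1 m[X6→φ2] = [1, 1, 1]
r1 m[X14→φ1] = [1, 1, 1]
r2 m[φ0→X3] = [20, 17, 15]
r2 m[φ0→X11] = [23, 20, 9]
r2 m[φ1→X13] = [39, 41, 39]
r2 m[φ1→X11] = [44, 41, 34]
r2 m[φ1→X14] = [32, 57, 30]
r2 m[φ2→X3] = [17, 19, 19]
r2 m[φ2→X6] = [21, 18, 16]
r2 m[φ3→X11] = [5, 5, 7]
r2 m[φ4→X3] = [6, 6, 8]
r2 m[X3→φ0] = [102, 114, 152]
r2 m[X3→φ2] = [120, 102, 120]
r2 m[X3→φ4] = [340, 323, 285]
r2 m[X13→φ1] = [1, 1, 1]
r2 m[X11→φ0] = [220, 205, 238]
r2 m[X11→φ1] = [115, 100, 63]
r2 m[X11→φ3] = [1012, 820, 306]
r2 m[X6→φ2] = [1, 1, 1]
r2 m[X14→φ1] = [1, 1, 1]
r3 m[φ0→X3] = [4319, 3740, 3243]
r3 m[φ0→X11] = [2868, 2362, 1028]
r3 m[φ1→X13] = [3859, 4111, 3332]
r3 m[φ1→X11] = [44, 41, 34]
r3 m[φ1→X14] = [2973, 5527, 2802]
r3 m[φ2→X3] = [17, 19, 19]
r3 m[φ2→X6] = [2430, 1998, 1830]
r3 m[φ3→X11] = [5, 5, 7]
r3 m[φ4→X3] = [6, 6, 8]
r3 m[X3→φ0] = [102, 114, 152]
r3 m[X3→φ2] = [120, 102, 120]
r3 m[X3→φ4] = [340, 323, 285]
r3 m[X13→φ1] = [1, 1, 1]
r3 m[X11→φ0] = [220, 205, 238]
r3 m[X11→φ1] = [115, 100, 63]
r3 m[X11→φ3] = [1012, 820, 306]
r3 m[X6→φ2] = [1, 1, 1]
r3 m[X14→φ1] = [1, 1, 1]
r4 m[φ0→X3] = [4319, 3740, 3243]
r4 m[φ0→X11] = [2868, 2362, 1028]
r4 m[φ1→X13] = [3859, 4111, 3332]
r4 m[φ1→X11] = [44, 41, 34]
r4 m[φ1→X14] = [2973, 5527, 2802]
r4 m[φ2→X3] = [17, 19, 19]
r4 m[φ2→X6] = [2430, 1998, 1830]
r4 m[φ3→X11] = [5, 5, 7]
r4 m[φ4→X3] = [6, 6, 8]
r4 m[X3→φ0] = [102, 114, 152]
r4 m[X3→φ2] = [25914, 22440, 25944]
r4 m[X3→φ4] = [73423, 71060, 61617]
r4 m[X13→φ1] = [1, 1, 1]
r4 m[X11→φ0] = [220, 205, 238]
r4 m[X11→φ1] = [14340, 11810, 7196]
r4 m[X11→φ3] = [126192, 96842, 34952]
r4 m[X6→φ2] = [1, 1, 1]
r4 m[X14→φ1] = [1, 1, 1]
r5 m[φ0→X3] = [4319, 3740, 3243]
r5 m[φ0→X11] = [2868, 2362, 1028]
r5 m[φ1→X13] = [466688, 497452, 395694]
r5 m[φ1→X11] = [44, 41, 34]
r5 m[φ1→X14] = [357526, 666764, 335544]
r5 m[φ2→X3] = [17, 19, 19]
r5 m[φ2→X6] = [527094, 435216, 397524]
r5 m[φ3→X11] = [5, 5, 7]
r5 m[φ4→X3] = [6, 6, 8]
r5 m[X3→φ0] = [102, 114, 152]
r5 m[X3→φ2] = [25914, 22440, 25944]
r5 m[X3→φ4] = [73423, 71060, 61617]
r5 m[X13→φ1] = [1, 1, 1]
r5 m[X11→φ0] = [220, 205, 238]
r5 m[X11→φ1] = [14340, 11810, 7196]
r5 m[X11→φ3] = [126192, 96842, 34952]
r5 m[X6→φ2] = [1, 1, 1]
r5 m[X14→φ1] = [1, 1, 1]
r6 m[φ0→X3] = [4319, 3740, 3243]
r6 m[φ0→X11] = [2868, 2362, 1028]
r6 m[φ1→X13] = [466688, 497452, 395694]
r6 m[φ1→X11] = [44, 41, 34]
r6 m[φ1→X14] = [357526, 666764, 335544]
r6 m[φ2→X3] = [17, 19, 19]
r6 m[φ2→X6] = [527094, 435216, 397524]
r6 m[φ3→X11] = [5, 5, 7]
r6 m[φ4→X3] = [6, 6, 8]
r6 m[X3→φ0] = [102, 114, 152]
r6 m[X3→φ2] = [25914, 22440, 25944]
r6 m[X3→φ4] = [73423, 71060, 61617]
r6 m[X13→φ1] = [1, 1, 1]
r6 m[X11→φ0] = [220, 205, 238]
r6 m[X11→φ1] = [14340, 11810, 7196]
r6 m[X11→φ3] = [126192, 96842, 34952]
r6 m[X6→φ2] = [1, 1, 1]
r6 m[X14→φ1] = [1, 1, 1]
fixed point reached at round 6
b[X11] = ⊗ incoming = [630960, 484210, 244664]

b[X11] = [630960, 484210, 244664]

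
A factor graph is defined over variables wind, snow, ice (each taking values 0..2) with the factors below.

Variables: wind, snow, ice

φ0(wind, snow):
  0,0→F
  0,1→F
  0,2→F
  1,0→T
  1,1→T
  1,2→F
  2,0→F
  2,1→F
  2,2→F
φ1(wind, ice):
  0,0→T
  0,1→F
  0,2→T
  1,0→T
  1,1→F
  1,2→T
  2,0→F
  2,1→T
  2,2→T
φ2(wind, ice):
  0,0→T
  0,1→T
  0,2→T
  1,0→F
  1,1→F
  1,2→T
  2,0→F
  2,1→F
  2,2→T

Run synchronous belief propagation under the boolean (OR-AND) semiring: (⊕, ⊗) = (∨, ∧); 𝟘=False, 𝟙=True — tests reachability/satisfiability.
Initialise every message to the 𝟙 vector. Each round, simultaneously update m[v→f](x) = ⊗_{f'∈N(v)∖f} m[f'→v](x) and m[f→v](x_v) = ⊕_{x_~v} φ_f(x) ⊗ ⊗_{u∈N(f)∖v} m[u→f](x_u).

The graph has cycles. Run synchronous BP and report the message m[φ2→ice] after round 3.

init: all messages = 𝟙 over 3 values
r1 m[φ0→wind] = [F, T, F]
r1 m[φ0→snow] = [T, T, F]
r1 m[φ1→wind] = [T, T, T]
r1 m[φ1→ice] = [T, T, T]
r1 m[φ2→wind] = [T, T, T]
r1 m[φ2→ice] = [T, T, T]
r1 m[wind→φ0] = [T, T, T]
r1 m[wind→φ1] = [T, T, T]
r1 m[wind→φ2] = [T, T, T]
r1 m[snow→φ0] = [T, T, T]
r1 m[ice→φ1] = [T, T, T]
r1 m[ice→φ2] = [T, T, T]
r2 m[φ0→wind] = [F, T, F]
r2 m[φ0→snow] = [T, T, F]
r2 m[φ1→wind] = [T, T, T]
r2 m[φ1→ice] = [T, T, T]
r2 m[φ2→wind] = [T, T, T]
r2 m[φ2→ice] = [T, T, T]
r2 m[wind→φ0] = [T, T, T]
r2 m[wind→φ1] = [F, T, F]
r2 m[wind→φ2] = [F, T, F]
r2 m[snow→φ0] = [T, T, T]
r2 m[ice→φ1] = [T, T, T]
r2 m[ice→φ2] = [T, T, T]
r3 m[φ0→wind] = [F, T, F]
r3 m[φ0→snow] = [T, T, F]
r3 m[φ1→wind] = [T, T, T]
r3 m[φ1→ice] = [T, F, T]
r3 m[φ2→wind] = [T, T, T]
r3 m[φ2→ice] = [F, F, T]
r3 m[wind→φ0] = [T, T, T]
r3 m[wind→φ1] = [F, T, F]
r3 m[wind→φ2] = [F, T, F]
r3 m[snow→φ0] = [T, T, T]
r3 m[ice→φ1] = [T, T, T]
r3 m[ice→φ2] = [T, T, T]

message @ round 3 = [F, F, T]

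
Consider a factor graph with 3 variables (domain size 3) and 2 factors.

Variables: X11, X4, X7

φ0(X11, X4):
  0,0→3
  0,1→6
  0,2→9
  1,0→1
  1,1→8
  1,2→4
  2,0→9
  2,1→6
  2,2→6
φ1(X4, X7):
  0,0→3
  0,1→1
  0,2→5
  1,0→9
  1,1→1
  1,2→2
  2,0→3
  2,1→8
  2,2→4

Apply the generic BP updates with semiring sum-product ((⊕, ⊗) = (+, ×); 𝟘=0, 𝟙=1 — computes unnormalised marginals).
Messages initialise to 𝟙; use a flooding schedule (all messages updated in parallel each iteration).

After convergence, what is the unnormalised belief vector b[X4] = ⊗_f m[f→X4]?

b[X4] = [117, 240, 285]

init: all messages = 𝟙 over 3 values
r1 m[φ0→X11] = [18, 13, 21]
r1 m[φ0→X4] = [13, 20, 19]
r1 m[φ1→X4] = [9, 12, 15]
r1 m[φ1→X7] = [15, 10, 11]
r1 m[X11→φ0] = [1, 1, 1]
r1 m[X4→φ0] = [1, 1, 1]
r1 m[X4→φ1] = [1, 1, 1]
r1 m[X7→φ1] = [1, 1, 1]
r2 m[φ0→X11] = [18, 13, 21]
r2 m[φ0→X4] = [13, 20, 19]
r2 m[φ1→X4] = [9, 12, 15]
r2 m[φ1→X7] = [15, 10, 11]
r2 m[X11→φ0] = [1, 1, 1]
r2 m[X4→φ0] = [9, 12, 15]
r2 m[X4→φ1] = [13, 20, 19]
r2 m[X7→φ1] = [1, 1, 1]
r3 m[φ0→X11] = [234, 165, 243]
r3 m[φ0→X4] = [13, 20, 19]
r3 m[φ1→X4] = [9, 12, 15]
r3 m[φ1→X7] = [276, 185, 181]
r3 m[X11→φ0] = [1, 1, 1]
r3 m[X4→φ0] = [9, 12, 15]
r3 m[X4→φ1] = [13, 20, 19]
r3 m[X7→φ1] = [1, 1, 1]
r4 m[φ0→X11] = [234, 165, 243]
r4 m[φ0→X4] = [13, 20, 19]
r4 m[φ1→X4] = [9, 12, 15]
r4 m[φ1→X7] = [276, 185, 181]
r4 m[X11→φ0] = [1, 1, 1]
r4 m[X4→φ0] = [9, 12, 15]
r4 m[X4→φ1] = [13, 20, 19]
r4 m[X7→φ1] = [1, 1, 1]
fixed point reached at round 4
b[X4] = ⊗ incoming = [117, 240, 285]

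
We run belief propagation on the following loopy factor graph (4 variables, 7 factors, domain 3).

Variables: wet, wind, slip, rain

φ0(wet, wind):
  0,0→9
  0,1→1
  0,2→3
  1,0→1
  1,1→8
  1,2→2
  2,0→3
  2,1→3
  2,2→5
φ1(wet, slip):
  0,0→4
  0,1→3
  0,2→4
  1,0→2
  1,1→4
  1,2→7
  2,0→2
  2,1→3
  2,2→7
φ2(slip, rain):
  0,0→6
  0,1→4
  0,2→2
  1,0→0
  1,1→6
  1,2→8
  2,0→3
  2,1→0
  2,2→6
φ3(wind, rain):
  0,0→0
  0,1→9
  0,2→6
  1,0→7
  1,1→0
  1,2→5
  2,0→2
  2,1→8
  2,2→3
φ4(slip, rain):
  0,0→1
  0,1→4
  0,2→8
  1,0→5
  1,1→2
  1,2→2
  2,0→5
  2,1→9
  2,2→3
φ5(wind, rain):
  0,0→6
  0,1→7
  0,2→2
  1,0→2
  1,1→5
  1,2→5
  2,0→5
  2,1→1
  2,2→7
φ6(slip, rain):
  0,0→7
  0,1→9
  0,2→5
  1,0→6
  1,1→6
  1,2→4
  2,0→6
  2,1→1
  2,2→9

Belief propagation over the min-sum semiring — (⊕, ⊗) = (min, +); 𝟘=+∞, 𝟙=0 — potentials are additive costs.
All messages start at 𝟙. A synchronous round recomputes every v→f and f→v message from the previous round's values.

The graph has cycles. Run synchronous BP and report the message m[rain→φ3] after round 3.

init: all messages = 𝟙 over 3 values
r1 m[φ0→wet] = [1, 1, 3]
r1 m[φ0→wind] = [1, 1, 2]
r1 m[φ1→wet] = [3, 2, 2]
r1 m[φ1→slip] = [2, 3, 4]
r1 m[φ2→slip] = [2, 0, 0]
r1 m[φ2→rain] = [0, 0, 2]
r1 m[φ3→wind] = [0, 0, 2]
r1 m[φ3→rain] = [0, 0, 3]
r1 m[φ4→slip] = [1, 2, 3]
r1 m[φ4→rain] = [1, 2, 2]
r1 m[φ5→wind] = [2, 2, 1]
r1 m[φ5→rain] = [2, 1, 2]
r1 m[φ6→slip] = [5, 4, 1]
r1 m[φ6→rain] = [6, 1, 4]
r1 m[wet→φ0] = [0, 0, 0]
r1 m[wet→φ1] = [0, 0, 0]
r1 m[wind→φ0] = [0, 0, 0]
r1 m[wind→φ3] = [0, 0, 0]
r1 m[wind→φ5] = [0, 0, 0]
r1 m[slip→φ1] = [0, 0, 0]
r1 m[slip→φ2] = [0, 0, 0]
r1 m[slip→φ4] = [0, 0, 0]
r1 m[slip→φ6] = [0, 0, 0]
r1 m[rain→φ2] = [0, 0, 0]
r1 m[rain→φ3] = [0, 0, 0]
r1 m[rain→φ4] = [0, 0, 0]
r1 m[rain→φ5] = [0, 0, 0]
r1 m[rain→φ6] = [0, 0, 0]
r2 m[φ0→wet] = [1, 1, 3]
r2 m[φ0→wind] = [1, 1, 2]
r2 m[φ1→wet] = [3, 2, 2]
r2 m[φ1→slip] = [2, 3, 4]
r2 m[φ2→slip] = [2, 0, 0]
r2 m[φ2→rain] = [0, 0, 2]
r2 m[φ3→wind] = [0, 0, 2]
r2 m[φ3→rain] = [0, 0, 3]
r2 m[φ4→slip] = [1, 2, 3]
r2 m[φ4→rain] = [1, 2, 2]
r2 m[φ5→wind] = [2, 2, 1]
r2 m[φ5→rain] = [2, 1, 2]
r2 m[φ6→slip] = [5, 4, 1]
r2 m[φ6→rain] = [6, 1, 4]
r2 m[wet→φ0] = [3, 2, 2]
r2 m[wet→φ1] = [1, 1, 3]
r2 m[wind→φ0] = [2, 2, 3]
r2 m[wind→φ3] = [3, 3, 3]
r2 m[wind→φ5] = [1, 1, 4]
r2 m[slip→φ1] = [8, 6, 4]
r2 m[slip→φ2] = [8, 9, 8]
r2 m[slip→φ4] = [9, 7, 5]
r2 m[slip→φ6] = [5, 5, 7]
r2 m[rain→φ2] = [9, 4, 11]
r2 m[rain→φ3] = [9, 4, 10]
r2 m[rain→φ4] = [8, 2, 11]
r2 m[rain→φ5] = [7, 3, 11]
r2 m[rain→φ6] = [3, 3, 9]
r3 m[φ0→wet] = [3, 3, 5]
r3 m[φ0→wind] = [3, 4, 4]
r3 m[φ1→wet] = [8, 10, 9]
r3 m[φ1→slip] = [3, 4, 5]
r3 m[φ2→slip] = [8, 9, 4]
r3 m[φ2→rain] = [9, 8, 10]
r3 m[φ3→wind] = [9, 4, 11]
r3 m[φ3→rain] = [3, 3, 6]
r3 m[φ4→slip] = [6, 4, 11]
r3 m[φ4→rain] = [10, 9, 8]
r3 m[φ5→wind] = [10, 8, 4]
r3 m[φ5→rain] = [3, 5, 3]
r3 m[φ6→slip] = [10, 9, 4]
r3 m[φ6→rain] = [11, 8, 9]
r3 m[wet→φ0] = [3, 2, 2]
r3 m[wet→φ1] = [1, 1, 3]
r3 m[wind→φ0] = [2, 2, 3]
r3 m[wind→φ3] = [3, 3, 3]
r3 m[wind→φ5] = [1, 1, 4]
r3 m[slip→φ1] = [8, 6, 4]
r3 m[slip→φ2] = [8, 9, 8]
r3 m[slip→φ4] = [9, 7, 5]
r3 m[slip→φ6] = [5, 5, 7]
r3 m[rain→φ2] = [9, 4, 11]
r3 m[rain→φ3] = [9, 4, 10]
r3 m[rain→φ4] = [8, 2, 11]
r3 m[rain→φ5] = [7, 3, 11]
r3 m[rain→φ6] = [3, 3, 9]

message @ round 3 = [9, 4, 10]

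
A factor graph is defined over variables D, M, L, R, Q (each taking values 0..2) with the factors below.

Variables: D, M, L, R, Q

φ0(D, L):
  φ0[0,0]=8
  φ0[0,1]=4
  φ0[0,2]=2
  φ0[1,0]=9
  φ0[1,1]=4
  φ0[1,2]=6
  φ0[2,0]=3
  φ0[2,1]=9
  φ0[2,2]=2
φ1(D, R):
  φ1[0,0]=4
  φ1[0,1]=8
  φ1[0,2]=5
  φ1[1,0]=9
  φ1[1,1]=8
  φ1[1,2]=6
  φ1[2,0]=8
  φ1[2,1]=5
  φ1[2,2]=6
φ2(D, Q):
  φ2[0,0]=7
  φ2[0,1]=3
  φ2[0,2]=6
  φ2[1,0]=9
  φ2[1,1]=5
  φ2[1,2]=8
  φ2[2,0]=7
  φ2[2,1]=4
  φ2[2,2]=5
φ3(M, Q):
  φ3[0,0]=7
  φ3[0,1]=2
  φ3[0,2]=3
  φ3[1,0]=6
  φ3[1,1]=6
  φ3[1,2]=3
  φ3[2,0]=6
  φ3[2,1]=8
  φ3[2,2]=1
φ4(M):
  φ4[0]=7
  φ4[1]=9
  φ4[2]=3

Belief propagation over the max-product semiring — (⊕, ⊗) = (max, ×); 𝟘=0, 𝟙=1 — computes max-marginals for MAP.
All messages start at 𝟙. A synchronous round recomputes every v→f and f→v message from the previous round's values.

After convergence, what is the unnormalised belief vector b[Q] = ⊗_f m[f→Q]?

init: all messages = 𝟙 over 3 values
r1 m[φ0→D] = [8, 9, 9]
r1 m[φ0→L] = [9, 9, 6]
r1 m[φ1→D] = [8, 9, 8]
r1 m[φ1→R] = [9, 8, 6]
r1 m[φ2→D] = [7, 9, 7]
r1 m[φ2→Q] = [9, 5, 8]
r1 m[φ3→M] = [7, 6, 8]
r1 m[φ3→Q] = [7, 8, 3]
r1 m[φ4→M] = [7, 9, 3]
r1 m[D→φ0] = [1, 1, 1]
r1 m[D→φ1] = [1, 1, 1]
r1 m[D→φ2] = [1, 1, 1]
r1 m[M→φ3] = [1, 1, 1]
r1 m[M→φ4] = [1, 1, 1]
r1 m[L→φ0] = [1, 1, 1]
r1 m[R→φ1] = [1, 1, 1]
r1 m[Q→φ2] = [1, 1, 1]
r1 m[Q→φ3] = [1, 1, 1]
r2 m[φ0→D] = [8, 9, 9]
r2 m[φ0→L] = [9, 9, 6]
r2 m[φ1→D] = [8, 9, 8]
r2 m[φ1→R] = [9, 8, 6]
r2 m[φ2→D] = [7, 9, 7]
r2 m[φ2→Q] = [9, 5, 8]
r2 m[φ3→M] = [7, 6, 8]
r2 m[φ3→Q] = [7, 8, 3]
r2 m[φ4→M] = [7, 9, 3]
r2 m[D→φ0] = [56, 81, 56]
r2 m[D→φ1] = [56, 81, 63]
r2 m[D→φ2] = [64, 81, 72]
r2 m[M→φ3] = [7, 9, 3]
r2 m[M→φ4] = [7, 6, 8]
r2 m[L→φ0] = [1, 1, 1]
r2 m[R→φ1] = [1, 1, 1]
r2 m[Q→φ2] = [7, 8, 3]
r2 m[Q→φ3] = [9, 5, 8]
r3 m[φ0→D] = [8, 9, 9]
r3 m[φ0→L] = [729, 504, 486]
r3 m[φ1→D] = [8, 9, 8]
r3 m[φ1→R] = [729, 648, 486]
r3 m[φ2→D] = [49, 63, 49]
r3 m[φ2→Q] = [729, 405, 648]
r3 m[φ3→M] = [63, 54, 54]
r3 m[φ3→Q] = [54, 54, 27]
r3 m[φ4→M] = [7, 9, 3]
r3 m[D→φ0] = [56, 81, 56]
r3 m[D→φ1] = [56, 81, 63]
r3 m[D→φ2] = [64, 81, 72]
r3 m[M→φ3] = [7, 9, 3]
r3 m[M→φ4] = [7, 6, 8]
r3 m[L→φ0] = [1, 1, 1]
r3 m[R→φ1] = [1, 1, 1]
r3 m[Q→φ2] = [7, 8, 3]
r3 m[Q→φ3] = [9, 5, 8]
r4 m[φ0→D] = [8, 9, 9]
r4 m[φ0→L] = [729, 504, 486]
r4 m[φ1→D] = [8, 9, 8]
r4 m[φ1→R] = [729, 648, 486]
r4 m[φ2→D] = [49, 63, 49]
r4 m[φ2→Q] = [729, 405, 648]
r4 m[φ3→M] = [63, 54, 54]
r4 m[φ3→Q] = [54, 54, 27]
r4 m[φ4→M] = [7, 9, 3]
r4 m[D→φ0] = [392, 567, 392]
r4 m[D→φ1] = [392, 567, 441]
r4 m[D→φ2] = [64, 81, 72]
r4 m[M→φ3] = [7, 9, 3]
r4 m[M→φ4] = [63, 54, 54]
r4 m[L→φ0] = [1, 1, 1]
r4 m[R→φ1] = [1, 1, 1]
r4 m[Q→φ2] = [54, 54, 27]
r4 m[Q→φ3] = [729, 405, 648]
r5 m[φ0→D] = [8, 9, 9]
r5 m[φ0→L] = [5103, 3528, 3402]
r5 m[φ1→D] = [8, 9, 8]
r5 m[φ1→R] = [5103, 4536, 3402]
r5 m[φ2→D] = [378, 486, 378]
r5 m[φ2→Q] = [729, 405, 648]
r5 m[φ3→M] = [5103, 4374, 4374]
r5 m[φ3→Q] = [54, 54, 27]
r5 m[φ4→M] = [7, 9, 3]
r5 m[D→φ0] = [392, 567, 392]
r5 m[D→φ1] = [392, 567, 441]
r5 m[D→φ2] = [64, 81, 72]
r5 m[M→φ3] = [7, 9, 3]
r5 m[M→φ4] = [63, 54, 54]
r5 m[L→φ0] = [1, 1, 1]
r5 m[R→φ1] = [1, 1, 1]
r5 m[Q→φ2] = [54, 54, 27]
r5 m[Q→φ3] = [729, 405, 648]
r6 m[φ0→D] = [8, 9, 9]
r6 m[φ0→L] = [5103, 3528, 3402]
r6 m[φ1→D] = [8, 9, 8]
r6 m[φ1→R] = [5103, 4536, 3402]
r6 m[φ2→D] = [378, 486, 378]
r6 m[φ2→Q] = [729, 405, 648]
r6 m[φ3→M] = [5103, 4374, 4374]
r6 m[φ3→Q] = [54, 54, 27]
r6 m[φ4→M] = [7, 9, 3]
r6 m[D→φ0] = [3024, 4374, 3024]
r6 m[D→φ1] = [3024, 4374, 3402]
r6 m[D→φ2] = [64, 81, 72]
r6 m[M→φ3] = [7, 9, 3]
r6 m[M→φ4] = [5103, 4374, 4374]
r6 m[L→φ0] = [1, 1, 1]
r6 m[R→φ1] = [1, 1, 1]
r6 m[Q→φ2] = [54, 54, 27]
r6 m[Q→φ3] = [729, 405, 648]
r7 m[φ0→D] = [8, 9, 9]
r7 m[φ0→L] = [39366, 27216, 26244]
r7 m[φ1→D] = [8, 9, 8]
r7 m[φ1→R] = [39366, 34992, 26244]
r7 m[φ2→D] = [378, 486, 378]
r7 m[φ2→Q] = [729, 405, 648]
r7 m[φ3→M] = [5103, 4374, 4374]
r7 m[φ3→Q] = [54, 54, 27]
r7 m[φ4→M] = [7, 9, 3]
r7 m[D→φ0] = [3024, 4374, 3024]
r7 m[D→φ1] = [3024, 4374, 3402]
r7 m[D→φ2] = [64, 81, 72]
r7 m[M→φ3] = [7, 9, 3]
r7 m[M→φ4] = [5103, 4374, 4374]
r7 m[L→φ0] = [1, 1, 1]
r7 m[R→φ1] = [1, 1, 1]
r7 m[Q→φ2] = [54, 54, 27]
r7 m[Q→φ3] = [729, 405, 648]
r8 m[φ0→D] = [8, 9, 9]
r8 m[φ0→L] = [39366, 27216, 26244]
r8 m[φ1→D] = [8, 9, 8]
r8 m[φ1→R] = [39366, 34992, 26244]
r8 m[φ2→D] = [378, 486, 378]
r8 m[φ2→Q] = [729, 405, 648]
r8 m[φ3→M] = [5103, 4374, 4374]
r8 m[φ3→Q] = [54, 54, 27]
r8 m[φ4→M] = [7, 9, 3]
r8 m[D→φ0] = [3024, 4374, 3024]
r8 m[D→φ1] = [3024, 4374, 3402]
r8 m[D→φ2] = [64, 81, 72]
r8 m[M→φ3] = [7, 9, 3]
r8 m[M→φ4] = [5103, 4374, 4374]
r8 m[L→φ0] = [1, 1, 1]
r8 m[R→φ1] = [1, 1, 1]
r8 m[Q→φ2] = [54, 54, 27]
r8 m[Q→φ3] = [729, 405, 648]
fixed point reached at round 8
b[Q] = ⊗ incoming = [39366, 21870, 17496]

b[Q] = [39366, 21870, 17496]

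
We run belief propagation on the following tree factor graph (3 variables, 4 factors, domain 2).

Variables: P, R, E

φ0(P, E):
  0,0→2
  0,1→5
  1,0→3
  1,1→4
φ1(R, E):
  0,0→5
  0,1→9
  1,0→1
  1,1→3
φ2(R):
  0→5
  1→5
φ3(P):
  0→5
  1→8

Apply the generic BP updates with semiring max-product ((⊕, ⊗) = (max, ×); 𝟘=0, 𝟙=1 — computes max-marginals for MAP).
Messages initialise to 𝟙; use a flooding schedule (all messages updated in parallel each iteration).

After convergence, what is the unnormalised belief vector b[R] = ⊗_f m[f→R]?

b[R] = [1440, 480]

init: all messages = 𝟙 over 2 values
r1 m[φ0→P] = [5, 4]
r1 m[φ0→E] = [3, 5]
r1 m[φ1→R] = [9, 3]
r1 m[φ1→E] = [5, 9]
r1 m[φ2→R] = [5, 5]
r1 m[φ3→P] = [5, 8]
r1 m[P→φ0] = [1, 1]
r1 m[P→φ3] = [1, 1]
r1 m[R→φ1] = [1, 1]
r1 m[R→φ2] = [1, 1]
r1 m[E→φ0] = [1, 1]
r1 m[E→φ1] = [1, 1]
r2 m[φ0→P] = [5, 4]
r2 m[φ0→E] = [3, 5]
r2 m[φ1→R] = [9, 3]
r2 m[φ1→E] = [5, 9]
r2 m[φ2→R] = [5, 5]
r2 m[φ3→P] = [5, 8]
r2 m[P→φ0] = [5, 8]
r2 m[P→φ3] = [5, 4]
r2 m[R→φ1] = [5, 5]
r2 m[R→φ2] = [9, 3]
r2 m[E→φ0] = [5, 9]
r2 m[E→φ1] = [3, 5]
r3 m[φ0→P] = [45, 36]
r3 m[φ0→E] = [24, 32]
r3 m[φ1→R] = [45, 15]
r3 m[φ1→E] = [25, 45]
r3 m[φ2→R] = [5, 5]
r3 m[φ3→P] = [5, 8]
r3 m[P→φ0] = [5, 8]
r3 m[P→φ3] = [5, 4]
r3 m[R→φ1] = [5, 5]
r3 m[R→φ2] = [9, 3]
r3 m[E→φ0] = [5, 9]
r3 m[E→φ1] = [3, 5]
r4 m[φ0→P] = [45, 36]
r4 m[φ0→E] = [24, 32]
r4 m[φ1→R] = [45, 15]
r4 m[φ1→E] = [25, 45]
r4 m[φ2→R] = [5, 5]
r4 m[φ3→P] = [5, 8]
r4 m[P→φ0] = [5, 8]
r4 m[P→φ3] = [45, 36]
r4 m[R→φ1] = [5, 5]
r4 m[R→φ2] = [45, 15]
r4 m[E→φ0] = [25, 45]
r4 m[E→φ1] = [24, 32]
r5 m[φ0→P] = [225, 180]
r5 m[φ0→E] = [24, 32]
r5 m[φ1→R] = [288, 96]
r5 m[φ1→E] = [25, 45]
r5 m[φ2→R] = [5, 5]
r5 m[φ3→P] = [5, 8]
r5 m[P→φ0] = [5, 8]
r5 m[P→φ3] = [45, 36]
r5 m[R→φ1] = [5, 5]
r5 m[R→φ2] = [45, 15]
r5 m[E→φ0] = [25, 45]
r5 m[E→φ1] = [24, 32]
r6 m[φ0→P] = [225, 180]
r6 m[φ0→E] = [24, 32]
r6 m[φ1→R] = [288, 96]
r6 m[φ1→E] = [25, 45]
r6 m[φ2→R] = [5, 5]
r6 m[φ3→P] = [5, 8]
r6 m[P→φ0] = [5, 8]
r6 m[P→φ3] = [225, 180]
r6 m[R→φ1] = [5, 5]
r6 m[R→φ2] = [288, 96]
r6 m[E→φ0] = [25, 45]
r6 m[E→φ1] = [24, 32]
r7 m[φ0→P] = [225, 180]
r7 m[φ0→E] = [24, 32]
r7 m[φ1→R] = [288, 96]
r7 m[φ1→E] = [25, 45]
r7 m[φ2→R] = [5, 5]
r7 m[φ3→P] = [5, 8]
r7 m[P→φ0] = [5, 8]
r7 m[P→φ3] = [225, 180]
r7 m[R→φ1] = [5, 5]
r7 m[R→φ2] = [288, 96]
r7 m[E→φ0] = [25, 45]
r7 m[E→φ1] = [24, 32]
fixed point reached at round 7
b[R] = ⊗ incoming = [1440, 480]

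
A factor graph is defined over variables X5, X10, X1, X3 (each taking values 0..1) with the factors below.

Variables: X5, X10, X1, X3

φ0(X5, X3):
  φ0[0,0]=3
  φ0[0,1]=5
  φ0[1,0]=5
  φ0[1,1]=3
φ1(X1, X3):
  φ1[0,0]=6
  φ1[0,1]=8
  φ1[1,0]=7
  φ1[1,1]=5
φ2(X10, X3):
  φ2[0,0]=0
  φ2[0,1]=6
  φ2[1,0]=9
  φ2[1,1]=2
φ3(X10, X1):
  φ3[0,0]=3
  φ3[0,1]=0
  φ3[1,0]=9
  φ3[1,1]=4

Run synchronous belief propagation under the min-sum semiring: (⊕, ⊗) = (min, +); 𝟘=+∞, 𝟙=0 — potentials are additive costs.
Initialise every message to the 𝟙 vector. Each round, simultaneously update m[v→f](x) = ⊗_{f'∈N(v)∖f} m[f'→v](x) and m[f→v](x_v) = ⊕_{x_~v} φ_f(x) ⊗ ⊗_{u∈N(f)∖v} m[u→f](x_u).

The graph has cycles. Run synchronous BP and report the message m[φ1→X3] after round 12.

message @ round 12 = [17, 15]

init: all messages = 𝟙 over 2 values
r1 m[φ0→X5] = [3, 3]
r1 m[φ0→X3] = [3, 3]
r1 m[φ1→X1] = [6, 5]
r1 m[φ1→X3] = [6, 5]
r1 m[φ2→X10] = [0, 2]
r1 m[φ2→X3] = [0, 2]
r1 m[φ3→X10] = [0, 4]
r1 m[φ3→X1] = [3, 0]
r1 m[X5→φ0] = [0, 0]
r1 m[X10→φ2] = [0, 0]
r1 m[X10→φ3] = [0, 0]
r1 m[X1→φ1] = [0, 0]
r1 m[X1→φ3] = [0, 0]
r1 m[X3→φ0] = [0, 0]
r1 m[X3→φ1] = [0, 0]
r1 m[X3→φ2] = [0, 0]
r2 m[φ0→X5] = [3, 3]
r2 m[φ0→X3] = [3, 3]
r2 m[φ1→X1] = [6, 5]
r2 m[φ1→X3] = [6, 5]
r2 m[φ2→X10] = [0, 2]
r2 m[φ2→X3] = [0, 2]
r2 m[φ3→X10] = [0, 4]
r2 m[φ3→X1] = [3, 0]
r2 m[X5→φ0] = [0, 0]
r2 m[X10→φ2] = [0, 4]
r2 m[X10→φ3] = [0, 2]
r2 m[X1→φ1] = [3, 0]
r2 m[X1→φ3] = [6, 5]
r2 m[X3→φ0] = [6, 7]
r2 m[X3→φ1] = [3, 5]
r2 m[X3→φ2] = [9, 8]
r3 m[φ0→X5] = [9, 10]
r3 m[φ0→X3] = [3, 3]
r3 m[φ1→X1] = [9, 10]
r3 m[φ1→X3] = [7, 5]
r3 m[φ2→X10] = [9, 10]
r3 m[φ2→X3] = [0, 6]
r3 m[φ3→X10] = [5, 9]
r3 m[φ3→X1] = [3, 0]
r3 m[X5→φ0] = [0, 0]
r3 m[X10→φ2] = [0, 4]
r3 m[X10→φ3] = [0, 2]
r3 m[X1→φ1] = [3, 0]
r3 m[X1→φ3] = [6, 5]
r3 m[X3→φ0] = [6, 7]
r3 m[X3→φ1] = [3, 5]
r3 m[X3→φ2] = [9, 8]
r4 m[φ0→X5] = [9, 10]
r4 m[φ0→X3] = [3, 3]
r4 m[φ1→X1] = [9, 10]
r4 m[φ1→X3] = [7, 5]
r4 m[φ2→X10] = [9, 10]
r4 m[φ2→X3] = [0, 6]
r4 m[φ3→X10] = [5, 9]
r4 m[φ3→X1] = [3, 0]
r4 m[X5→φ0] = [0, 0]
r4 m[X10→φ2] = [5, 9]
r4 m[X10→φ3] = [9, 10]
r4 m[X1→φ1] = [3, 0]
r4 m[X1→φ3] = [9, 10]
r4 m[X3→φ0] = [7, 11]
r4 m[X3→φ1] = [3, 9]
r4 m[X3→φ2] = [10, 8]
r5 m[φ0→X5] = [10, 12]
r5 m[φ0→X3] = [3, 3]
r5 m[φ1→X1] = [9, 10]
r5 m[φ1→X3] = [7, 5]
r5 m[φ2→X10] = [10, 10]
r5 m[φ2→X3] = [5, 11]
r5 m[φ3→X10] = [10, 14]
r5 m[φ3→X1] = [12, 9]
r5 m[X5→φ0] = [0, 0]
r5 m[X10→φ2] = [5, 9]
r5 m[X10→φ3] = [9, 10]
r5 m[X1→φ1] = [3, 0]
r5 m[X1→φ3] = [9, 10]
r5 m[X3→φ0] = [7, 11]
r5 m[X3→φ1] = [3, 9]
r5 m[X3→φ2] = [10, 8]
r6 m[φ0→X5] = [10, 12]
r6 m[φ0→X3] = [3, 3]
r6 m[φ1→X1] = [9, 10]
r6 m[φ1→X3] = [7, 5]
r6 m[φ2→X10] = [10, 10]
r6 m[φ2→X3] = [5, 11]
r6 m[φ3→X10] = [10, 14]
r6 m[φ3→X1] = [12, 9]
r6 m[X5→φ0] = [0, 0]
r6 m[X10→φ2] = [10, 14]
r6 m[X10→φ3] = [10, 10]
r6 m[X1→φ1] = [12, 9]
r6 m[X1→φ3] = [9, 10]
r6 m[X3→φ0] = [12, 16]
r6 m[X3→φ1] = [8, 14]
r6 m[X3→φ2] = [10, 8]
r7 m[φ0→X5] = [15, 17]
r7 m[φ0→X3] = [3, 3]
r7 m[φ1→X1] = [14, 15]
r7 m[φ1→X3] = [16, 14]
r7 m[φ2→X10] = [10, 10]
r7 m[φ2→X3] = [10, 16]
r7 m[φ3→X10] = [10, 14]
r7 m[φ3→X1] = [13, 10]
r7 m[X5→φ0] = [0, 0]
r7 m[X10→φ2] = [10, 14]
r7 m[X10→φ3] = [10, 10]
r7 m[X1→φ1] = [12, 9]
r7 m[X1→φ3] = [9, 10]
r7 m[X3→φ0] = [12, 16]
r7 m[X3→φ1] = [8, 14]
r7 m[X3→φ2] = [10, 8]
r8 m[φ0→X5] = [15, 17]
r8 m[φ0→X3] = [3, 3]
r8 m[φ1→X1] = [14, 15]
r8 m[φ1→X3] = [16, 14]
r8 m[φ2→X10] = [10, 10]
r8 m[φ2→X3] = [10, 16]
r8 m[φ3→X10] = [10, 14]
r8 m[φ3→X1] = [13, 10]
r8 m[X5→φ0] = [0, 0]
r8 m[X10→φ2] = [10, 14]
r8 m[X10→φ3] = [10, 10]
r8 m[X1→φ1] = [13, 10]
r8 m[X1→φ3] = [14, 15]
r8 m[X3→φ0] = [26, 30]
r8 m[X3→φ1] = [13, 19]
r8 m[X3→φ2] = [19, 17]
r9 m[φ0→X5] = [29, 31]
r9 m[φ0→X3] = [3, 3]
r9 m[φ1→X1] = [19, 20]
r9 m[φ1→X3] = [17, 15]
r9 m[φ2→X10] = [19, 19]
r9 m[φ2→X3] = [10, 16]
r9 m[φ3→X10] = [15, 19]
r9 m[φ3→X1] = [13, 10]
r9 m[X5→φ0] = [0, 0]
r9 m[X10→φ2] = [10, 14]
r9 m[X10→φ3] = [10, 10]
r9 m[X1→φ1] = [13, 10]
r9 m[X1→φ3] = [14, 15]
r9 m[X3→φ0] = [26, 30]
r9 m[X3→φ1] = [13, 19]
r9 m[X3→φ2] = [19, 17]
r10 m[φ0→X5] = [29, 31]
r10 m[φ0→X3] = [3, 3]
r10 m[φ1→X1] = [19, 20]
r10 m[φ1→X3] = [17, 15]
r10 m[φ2→X10] = [19, 19]
r10 m[φ2→X3] = [10, 16]
r10 m[φ3→X10] = [15, 19]
r10 m[φ3→X1] = [13, 10]
r10 m[X5→φ0] = [0, 0]
r10 m[X10→φ2] = [15, 19]
r10 m[X10→φ3] = [19, 19]
r10 m[X1→φ1] = [13, 10]
r10 m[X1→φ3] = [19, 20]
r10 m[X3→φ0] = [27, 31]
r10 m[X3→φ1] = [13, 19]
r10 m[X3→φ2] = [20, 18]
r11 m[φ0→X5] = [30, 32]
r11 m[φ0→X3] = [3, 3]
r11 m[φ1→X1] = [19, 20]
r11 m[φ1→X3] = [17, 15]
r11 m[φ2→X10] = [20, 20]
r11 m[φ2→X3] = [15, 21]
r11 m[φ3→X10] = [20, 24]
r11 m[φ3→X1] = [22, 19]
r11 m[X5→φ0] = [0, 0]
r11 m[X10→φ2] = [15, 19]
r11 m[X10→φ3] = [19, 19]
r11 m[X1→φ1] = [13, 10]
r11 m[X1→φ3] = [19, 20]
r11 m[X3→φ0] = [27, 31]
r11 m[X3→φ1] = [13, 19]
r11 m[X3→φ2] = [20, 18]
r12 m[φ0→X5] = [30, 32]
r12 m[φ0→X3] = [3, 3]
r12 m[φ1→X1] = [19, 20]
r12 m[φ1→X3] = [17, 15]
r12 m[φ2→X10] = [20, 20]
r12 m[φ2→X3] = [15, 21]
r12 m[φ3→X10] = [20, 24]
r12 m[φ3→X1] = [22, 19]
r12 m[X5→φ0] = [0, 0]
r12 m[X10→φ2] = [20, 24]
r12 m[X10→φ3] = [20, 20]
r12 m[X1→φ1] = [22, 19]
r12 m[X1→φ3] = [19, 20]
r12 m[X3→φ0] = [32, 36]
r12 m[X3→φ1] = [18, 24]
r12 m[X3→φ2] = [20, 18]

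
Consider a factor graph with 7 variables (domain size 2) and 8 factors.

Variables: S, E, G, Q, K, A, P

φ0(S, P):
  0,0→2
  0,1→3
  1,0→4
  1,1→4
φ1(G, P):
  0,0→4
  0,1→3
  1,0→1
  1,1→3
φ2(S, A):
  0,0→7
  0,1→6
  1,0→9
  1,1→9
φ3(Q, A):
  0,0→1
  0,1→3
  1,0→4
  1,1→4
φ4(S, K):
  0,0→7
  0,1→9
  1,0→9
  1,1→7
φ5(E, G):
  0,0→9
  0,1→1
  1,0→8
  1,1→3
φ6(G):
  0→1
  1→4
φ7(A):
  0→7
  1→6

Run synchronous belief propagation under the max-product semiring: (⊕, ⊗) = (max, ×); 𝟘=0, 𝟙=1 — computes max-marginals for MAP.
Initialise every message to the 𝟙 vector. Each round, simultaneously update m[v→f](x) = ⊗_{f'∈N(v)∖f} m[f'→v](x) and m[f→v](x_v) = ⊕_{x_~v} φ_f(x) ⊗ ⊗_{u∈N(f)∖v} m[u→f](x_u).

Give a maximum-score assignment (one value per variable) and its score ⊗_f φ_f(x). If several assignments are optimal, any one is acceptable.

init: all messages = 𝟙 over 2 values
r1 m[φ0→S] = [3, 4]
r1 m[φ0→P] = [4, 4]
r1 m[φ1→G] = [4, 3]
r1 m[φ1→P] = [4, 3]
r1 m[φ2→S] = [7, 9]
r1 m[φ2→A] = [9, 9]
r1 m[φ3→Q] = [3, 4]
r1 m[φ3→A] = [4, 4]
r1 m[φ4→S] = [9, 9]
r1 m[φ4→K] = [9, 9]
r1 m[φ5→E] = [9, 8]
r1 m[φ5→G] = [9, 3]
r1 m[φ6→G] = [1, 4]
r1 m[φ7→A] = [7, 6]
r1 m[S→φ0] = [1, 1]
r1 m[S→φ2] = [1, 1]
r1 m[S→φ4] = [1, 1]
r1 m[E→φ5] = [1, 1]
r1 m[G→φ1] = [1, 1]
r1 m[G→φ5] = [1, 1]
r1 m[G→φ6] = [1, 1]
r1 m[Q→φ3] = [1, 1]
r1 m[K→φ4] = [1, 1]
r1 m[A→φ2] = [1, 1]
r1 m[A→φ3] = [1, 1]
r1 m[A→φ7] = [1, 1]
r1 m[P→φ0] = [1, 1]
r1 m[P→φ1] = [1, 1]
r2 m[φ0→S] = [3, 4]
r2 m[φ0→P] = [4, 4]
r2 m[φ1→G] = [4, 3]
r2 m[φ1→P] = [4, 3]
r2 m[φ2→S] = [7, 9]
r2 m[φ2→A] = [9, 9]
r2 m[φ3→Q] = [3, 4]
r2 m[φ3→A] = [4, 4]
r2 m[φ4→S] = [9, 9]
r2 m[φ4→K] = [9, 9]
r2 m[φ5→E] = [9, 8]
r2 m[φ5→G] = [9, 3]
r2 m[φ6→G] = [1, 4]
r2 m[φ7→A] = [7, 6]
r2 m[S→φ0] = [63, 81]
r2 m[S→φ2] = [27, 36]
r2 m[S→φ4] = [21, 36]
r2 m[E→φ5] = [1, 1]
r2 m[G→φ1] = [9, 12]
r2 m[G→φ5] = [4, 12]
r2 m[G→φ6] = [36, 9]
r2 m[Q→φ3] = [1, 1]
r2 m[K→φ4] = [1, 1]
r2 m[A→φ2] = [28, 24]
r2 m[A→φ3] = [63, 54]
r2 m[A→φ7] = [36, 36]
r2 m[P→φ0] = [4, 3]
r2 m[P→φ1] = [4, 4]
r3 m[φ0→S] = [9, 16]
r3 m[φ0→P] = [324, 324]
r3 m[φ1→G] = [16, 12]
r3 m[φ1→P] = [36, 36]
r3 m[φ2→S] = [196, 252]
r3 m[φ2→A] = [324, 324]
r3 m[φ3→Q] = [162, 252]
r3 m[φ3→A] = [4, 4]
r3 m[φ4→S] = [9, 9]
r3 m[φ4→K] = [324, 252]
r3 m[φ5→E] = [36, 36]
r3 m[φ5→G] = [9, 3]
r3 m[φ6→G] = [1, 4]
r3 m[φ7→A] = [7, 6]
r3 m[S→φ0] = [63, 81]
r3 m[S→φ2] = [27, 36]
r3 m[S→φ4] = [21, 36]
r3 m[E→φ5] = [1, 1]
r3 m[G→φ1] = [9, 12]
r3 m[G→φ5] = [4, 12]
r3 m[G→φ6] = [36, 9]
r3 m[Q→φ3] = [1, 1]
r3 m[K→φ4] = [1, 1]
r3 m[A→φ2] = [28, 24]
r3 m[A→φ3] = [63, 54]
r3 m[A→φ7] = [36, 36]
r3 m[P→φ0] = [4, 3]
r3 m[P→φ1] = [4, 4]
r4 m[φ0→S] = [9, 16]
r4 m[φ0→P] = [324, 324]
r4 m[φ1→G] = [16, 12]
r4 m[φ1→P] = [36, 36]
r4 m[φ2→S] = [196, 252]
r4 m[φ2→A] = [324, 324]
r4 m[φ3→Q] = [162, 252]
r4 m[φ3→A] = [4, 4]
r4 m[φ4→S] = [9, 9]
r4 m[φ4→K] = [324, 252]
r4 m[φ5→E] = [36, 36]
r4 m[φ5→G] = [9, 3]
r4 m[φ6→G] = [1, 4]
r4 m[φ7→A] = [7, 6]
r4 m[S→φ0] = [1764, 2268]
r4 m[S→φ2] = [81, 144]
r4 m[S→φ4] = [1764, 4032]
r4 m[E→φ5] = [1, 1]
r4 m[G→φ1] = [9, 12]
r4 m[G→φ5] = [16, 48]
r4 m[G→φ6] = [144, 36]
r4 m[Q→φ3] = [1, 1]
r4 m[K→φ4] = [1, 1]
r4 m[A→φ2] = [28, 24]
r4 m[A→φ3] = [2268, 1944]
r4 m[A→φ7] = [1296, 1296]
r4 m[P→φ0] = [36, 36]
r4 m[P→φ1] = [324, 324]
r5 m[φ0→S] = [108, 144]
r5 m[φ0→P] = [9072, 9072]
r5 m[φ1→G] = [1296, 972]
r5 m[φ1→P] = [36, 36]
r5 m[φ2→S] = [196, 252]
r5 m[φ2→A] = [1296, 1296]
r5 m[φ3→Q] = [5832, 9072]
r5 m[φ3→A] = [4, 4]
r5 m[φ4→S] = [9, 9]
r5 m[φ4→K] = [36288, 28224]
r5 m[φ5→E] = [144, 144]
r5 m[φ5→G] = [9, 3]
r5 m[φ6→G] = [1, 4]
r5 m[φ7→A] = [7, 6]
r5 m[S→φ0] = [1764, 2268]
r5 m[S→φ2] = [81, 144]
r5 m[S→φ4] = [1764, 4032]
r5 m[E→φ5] = [1, 1]
r5 m[G→φ1] = [9, 12]
r5 m[G→φ5] = [16, 48]
r5 m[G→φ6] = [144, 36]
r5 m[Q→φ3] = [1, 1]
r5 m[K→φ4] = [1, 1]
r5 m[A→φ2] = [28, 24]
r5 m[A→φ3] = [2268, 1944]
r5 m[A→φ7] = [1296, 1296]
r5 m[P→φ0] = [36, 36]
r5 m[P→φ1] = [324, 324]
r6 m[φ0→S] = [108, 144]
r6 m[φ0→P] = [9072, 9072]
r6 m[φ1→G] = [1296, 972]
r6 m[φ1→P] = [36, 36]
r6 m[φ2→S] = [196, 252]
r6 m[φ2→A] = [1296, 1296]
r6 m[φ3→Q] = [5832, 9072]
r6 m[φ3→A] = [4, 4]
r6 m[φ4→S] = [9, 9]
r6 m[φ4→K] = [36288, 28224]
r6 m[φ5→E] = [144, 144]
r6 m[φ5→G] = [9, 3]
r6 m[φ6→G] = [1, 4]
r6 m[φ7→A] = [7, 6]
r6 m[S→φ0] = [1764, 2268]
r6 m[S→φ2] = [972, 1296]
r6 m[S→φ4] = [21168, 36288]
r6 m[E→φ5] = [1, 1]
r6 m[G→φ1] = [9, 12]
r6 m[G→φ5] = [1296, 3888]
r6 m[G→φ6] = [11664, 2916]
r6 m[Q→φ3] = [1, 1]
r6 m[K→φ4] = [1, 1]
r6 m[A→φ2] = [28, 24]
r6 m[A→φ3] = [9072, 7776]
r6 m[A→φ7] = [5184, 5184]
r6 m[P→φ0] = [36, 36]
r6 m[P→φ1] = [9072, 9072]
r7 m[φ0→S] = [108, 144]
r7 m[φ0→P] = [9072, 9072]
r7 m[φ1→G] = [36288, 27216]
r7 m[φ1→P] = [36, 36]
r7 m[φ2→S] = [196, 252]
r7 m[φ2→A] = [11664, 11664]
r7 m[φ3→Q] = [23328, 36288]
r7 m[φ3→A] = [4, 4]
r7 m[φ4→S] = [9, 9]
r7 m[φ4→K] = [326592, 254016]
r7 m[φ5→E] = [11664, 11664]
r7 m[φ5→G] = [9, 3]
r7 m[φ6→G] = [1, 4]
r7 m[φ7→A] = [7, 6]
r7 m[S→φ0] = [1764, 2268]
r7 m[S→φ2] = [972, 1296]
r7 m[S→φ4] = [21168, 36288]
r7 m[E→φ5] = [1, 1]
r7 m[G→φ1] = [9, 12]
r7 m[G→φ5] = [1296, 3888]
r7 m[G→φ6] = [11664, 2916]
r7 m[Q→φ3] = [1, 1]
r7 m[K→φ4] = [1, 1]
r7 m[A→φ2] = [28, 24]
r7 m[A→φ3] = [9072, 7776]
r7 m[A→φ7] = [5184, 5184]
r7 m[P→φ0] = [36, 36]
r7 m[P→φ1] = [9072, 9072]
r8 m[φ0→S] = [108, 144]
r8 m[φ0→P] = [9072, 9072]
r8 m[φ1→G] = [36288, 27216]
r8 m[φ1→P] = [36, 36]
r8 m[φ2→S] = [196, 252]
r8 m[φ2→A] = [11664, 11664]
r8 m[φ3→Q] = [23328, 36288]
r8 m[φ3→A] = [4, 4]
r8 m[φ4→S] = [9, 9]
r8 m[φ4→K] = [326592, 254016]
r8 m[φ5→E] = [11664, 11664]
r8 m[φ5→G] = [9, 3]
r8 m[φ6→G] = [1, 4]
r8 m[φ7→A] = [7, 6]
r8 m[S→φ0] = [1764, 2268]
r8 m[S→φ2] = [972, 1296]
r8 m[S→φ4] = [21168, 36288]
r8 m[E→φ5] = [1, 1]
r8 m[G→φ1] = [9, 12]
r8 m[G→φ5] = [36288, 108864]
r8 m[G→φ6] = [326592, 81648]
r8 m[Q→φ3] = [1, 1]
r8 m[K→φ4] = [1, 1]
r8 m[A→φ2] = [28, 24]
r8 m[A→φ3] = [81648, 69984]
r8 m[A→φ7] = [46656, 46656]
r8 m[P→φ0] = [36, 36]
r8 m[P→φ1] = [9072, 9072]
r9 m[φ0→S] = [108, 144]
r9 m[φ0→P] = [9072, 9072]
r9 m[φ1→G] = [36288, 27216]
r9 m[φ1→P] = [36, 36]
r9 m[φ2→S] = [196, 252]
r9 m[φ2→A] = [11664, 11664]
r9 m[φ3→Q] = [209952, 326592]
r9 m[φ3→A] = [4, 4]
r9 m[φ4→S] = [9, 9]
r9 m[φ4→K] = [326592, 254016]
r9 m[φ5→E] = [326592, 326592]
r9 m[φ5→G] = [9, 3]
r9 m[φ6→G] = [1, 4]
r9 m[φ7→A] = [7, 6]
r9 m[S→φ0] = [1764, 2268]
r9 m[S→φ2] = [972, 1296]
r9 m[S→φ4] = [21168, 36288]
r9 m[E→φ5] = [1, 1]
r9 m[G→φ1] = [9, 12]
r9 m[G→φ5] = [36288, 108864]
r9 m[G→φ6] = [326592, 81648]
r9 m[Q→φ3] = [1, 1]
r9 m[K→φ4] = [1, 1]
r9 m[A→φ2] = [28, 24]
r9 m[A→φ3] = [81648, 69984]
r9 m[A→φ7] = [46656, 46656]
r9 m[P→φ0] = [36, 36]
r9 m[P→φ1] = [9072, 9072]
r10 m[φ0→S] = [108, 144]
r10 m[φ0→P] = [9072, 9072]
r10 m[φ1→G] = [36288, 27216]
r10 m[φ1→P] = [36, 36]
r10 m[φ2→S] = [196, 252]
r10 m[φ2→A] = [11664, 11664]
r10 m[φ3→Q] = [209952, 326592]
r10 m[φ3→A] = [4, 4]
r10 m[φ4→S] = [9, 9]
r10 m[φ4→K] = [326592, 254016]
r10 m[φ5→E] = [326592, 326592]
r10 m[φ5→G] = [9, 3]
r10 m[φ6→G] = [1, 4]
r10 m[φ7→A] = [7, 6]
r10 m[S→φ0] = [1764, 2268]
r10 m[S→φ2] = [972, 1296]
r10 m[S→φ4] = [21168, 36288]
r10 m[E→φ5] = [1, 1]
r10 m[G→φ1] = [9, 12]
r10 m[G→φ5] = [36288, 108864]
r10 m[G→φ6] = [326592, 81648]
r10 m[Q→φ3] = [1, 1]
r10 m[K→φ4] = [1, 1]
r10 m[A→φ2] = [28, 24]
r10 m[A→φ3] = [81648, 69984]
r10 m[A→φ7] = [46656, 46656]
r10 m[P→φ0] = [36, 36]
r10 m[P→φ1] = [9072, 9072]
fixed point reached at round 10
traceback from S: (S=1, E=0, G=0, Q=1, K=0, A=0, P=0), score=326592

assignment: (S=1, E=0, G=0, Q=1, K=0, A=0, P=0); score = 326592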